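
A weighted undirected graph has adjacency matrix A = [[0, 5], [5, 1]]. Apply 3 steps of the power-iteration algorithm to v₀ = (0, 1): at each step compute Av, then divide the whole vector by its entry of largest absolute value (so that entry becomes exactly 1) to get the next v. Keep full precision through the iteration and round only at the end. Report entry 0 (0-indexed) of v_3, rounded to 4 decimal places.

Av0 = (5.00000, 1.00000); divide by 5.00000 → v1 = (1.00000, 0.20000)
Av1 = (1.00000, 5.20000); divide by 5.20000 → v2 = (0.19231, 1.00000)
Av2 = (5.00000, 1.96154); divide by 5.00000 → v3 = (1.00000, 0.39231)
Requested entry of v3: 130/130 = 1.0000

1.0000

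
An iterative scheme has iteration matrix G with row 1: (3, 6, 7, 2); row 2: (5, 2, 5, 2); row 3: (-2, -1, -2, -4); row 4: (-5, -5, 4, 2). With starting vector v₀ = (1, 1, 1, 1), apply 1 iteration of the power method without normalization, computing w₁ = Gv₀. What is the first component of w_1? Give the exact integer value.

w1 = Gv₀ = (18, 14, -9, -4)
The requested component of w1 is 18.

18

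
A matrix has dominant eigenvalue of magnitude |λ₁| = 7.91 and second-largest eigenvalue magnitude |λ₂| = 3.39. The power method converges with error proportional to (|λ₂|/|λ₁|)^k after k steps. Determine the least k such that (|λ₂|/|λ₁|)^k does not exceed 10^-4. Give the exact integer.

|λ₂/λ₁| = 3.39/7.91 = 0.42857
Need k ≥ ln(10^-4) / ln(0.42857) = -9.2103 / -0.8473 ≈ 10.870
Smallest integer k satisfying the bound: 11

11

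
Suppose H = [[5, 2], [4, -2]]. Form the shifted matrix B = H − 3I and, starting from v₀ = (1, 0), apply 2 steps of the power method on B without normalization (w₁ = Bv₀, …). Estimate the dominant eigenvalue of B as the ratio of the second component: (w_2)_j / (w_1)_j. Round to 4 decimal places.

μ ≈ -3.0000

B = H − 3I has rows (2, 2); (4, -5)
w1 = Bv₀ = (2·1 + 2·0; 4·1 + (-5)·0) = (2, 4)
w2 = Bw1 = (2·2 + 2·4; 4·2 + (-5)·4) = (12, -12)
Ratio: -12/4 = -3.0000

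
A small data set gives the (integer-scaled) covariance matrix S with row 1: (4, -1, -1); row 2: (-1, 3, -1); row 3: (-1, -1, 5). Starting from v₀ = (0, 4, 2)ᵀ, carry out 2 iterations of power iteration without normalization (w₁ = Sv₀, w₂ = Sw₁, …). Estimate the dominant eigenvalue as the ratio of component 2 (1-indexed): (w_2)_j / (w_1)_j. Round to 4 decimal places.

w1 = Sv₀ = (-6, 10, 6)
w2 = Sw1 = (-40, 30, 26)
Ratio at component: 30 / 10 = 3.0000

3.0000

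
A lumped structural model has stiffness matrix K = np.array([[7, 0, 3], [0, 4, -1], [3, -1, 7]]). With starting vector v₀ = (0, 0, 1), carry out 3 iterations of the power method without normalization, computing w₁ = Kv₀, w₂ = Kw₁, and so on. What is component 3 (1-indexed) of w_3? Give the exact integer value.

550

w1 = Kv₀ = (3, -1, 7)
w2 = Kw1 = (42, -11, 59)
w3 = Kw2 = (471, -103, 550)
The requested component of w3 is 550.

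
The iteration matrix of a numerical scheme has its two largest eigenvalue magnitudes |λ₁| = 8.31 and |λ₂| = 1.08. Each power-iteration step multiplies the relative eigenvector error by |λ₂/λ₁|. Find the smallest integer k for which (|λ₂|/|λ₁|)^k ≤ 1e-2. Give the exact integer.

|λ₂/λ₁| = 1.08/8.31 = 0.12996
Need k ≥ ln(1e-2) / ln(0.12996) = -4.6052 / -2.0405 ≈ 2.257
Smallest integer k satisfying the bound: 3

3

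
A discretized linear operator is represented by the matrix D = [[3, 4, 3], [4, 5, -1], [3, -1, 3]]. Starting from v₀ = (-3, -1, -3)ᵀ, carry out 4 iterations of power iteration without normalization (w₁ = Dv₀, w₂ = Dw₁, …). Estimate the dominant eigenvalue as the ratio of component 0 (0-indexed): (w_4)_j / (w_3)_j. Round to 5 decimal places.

w1 = Dv₀ = (-22, -14, -17)
w2 = Dw1 = (-173, -141, -103)
w3 = Dw2 = (-1392, -1294, -687)
w4 = Dw3 = (-11413, -11351, -4943)
Ratio at component: -11413 / -1392 = 8.19899

λ ≈ 8.19899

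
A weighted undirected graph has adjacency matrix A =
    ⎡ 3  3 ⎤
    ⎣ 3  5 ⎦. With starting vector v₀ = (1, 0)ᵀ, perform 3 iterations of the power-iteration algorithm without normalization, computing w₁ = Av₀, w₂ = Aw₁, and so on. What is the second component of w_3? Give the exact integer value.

174

w1 = Av₀ = (3, 3)
w2 = Aw1 = (18, 24)
w3 = Aw2 = (126, 174)
The requested component of w3 is 174.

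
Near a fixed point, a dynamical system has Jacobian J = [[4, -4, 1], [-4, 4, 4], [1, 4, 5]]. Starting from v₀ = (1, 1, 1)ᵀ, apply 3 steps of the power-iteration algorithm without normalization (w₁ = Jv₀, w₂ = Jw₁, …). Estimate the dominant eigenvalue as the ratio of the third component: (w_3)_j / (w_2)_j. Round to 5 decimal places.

λ ≈ 8.07463

w1 = Jv₀ = (1, 4, 10)
w2 = Jw1 = (-2, 52, 67)
w3 = Jw2 = (-149, 484, 541)
Ratio at component: 541 / 67 = 8.07463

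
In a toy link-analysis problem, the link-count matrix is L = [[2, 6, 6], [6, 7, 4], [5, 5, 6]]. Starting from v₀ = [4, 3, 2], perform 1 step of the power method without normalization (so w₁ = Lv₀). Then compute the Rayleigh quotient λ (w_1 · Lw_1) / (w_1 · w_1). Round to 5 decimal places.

λ ≈ 15.79047

w1 = Lv₀ = (2·4 + 6·3 + 6·2; 6·4 + 7·3 + 4·2; 5·4 + 5·3 + 6·2) = (38, 53, 47)
Lw1 = (676, 787, 737)
w1·Lw1 = 38·676 + 53·787 + 47·737 = 102038; w1·w1 = 38·38 + 53·53 + 47·47 = 6462
λ ≈ 102038/6462 = 15.79047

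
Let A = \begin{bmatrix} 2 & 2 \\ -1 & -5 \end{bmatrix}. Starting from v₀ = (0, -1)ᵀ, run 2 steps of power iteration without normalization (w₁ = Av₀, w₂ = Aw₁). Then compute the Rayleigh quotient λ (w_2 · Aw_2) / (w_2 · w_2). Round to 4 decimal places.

w1 = Av₀ = (-2, 5)
w2 = Aw1 = (6, -23)
Aw2 = (-34, 109)
w2·Aw2 = 6·(-34) + (-23)·109 = -2711; w2·w2 = 6·6 + (-23)·(-23) = 565
λ ≈ -2711/565 = -4.7982

λ ≈ -4.7982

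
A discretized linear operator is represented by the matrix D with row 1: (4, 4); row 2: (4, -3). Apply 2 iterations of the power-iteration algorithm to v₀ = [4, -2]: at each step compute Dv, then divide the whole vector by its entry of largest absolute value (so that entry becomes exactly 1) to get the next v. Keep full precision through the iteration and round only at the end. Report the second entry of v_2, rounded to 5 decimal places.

-0.28333

Dv0 = (8.000000, 22.000000); divide by 22.000000 → v1 = (0.363636, 1.000000)
Dv1 = (5.454545, -1.545455); divide by 5.454545 → v2 = (1.000000, -0.283333)
Requested entry of v2: -34/120 = -0.28333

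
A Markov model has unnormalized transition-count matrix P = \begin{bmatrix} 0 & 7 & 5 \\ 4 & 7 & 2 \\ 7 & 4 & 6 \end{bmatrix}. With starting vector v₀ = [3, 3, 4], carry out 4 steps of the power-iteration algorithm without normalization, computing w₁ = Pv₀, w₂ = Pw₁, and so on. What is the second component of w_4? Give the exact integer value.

w1 = Pv₀ = (41, 41, 57)
w2 = Pw1 = (572, 565, 793)
w3 = Pw2 = (7920, 7829, 11022)
w4 = Pw3 = (109913, 108527, 152888)
The requested component of w4 is 108527.

108527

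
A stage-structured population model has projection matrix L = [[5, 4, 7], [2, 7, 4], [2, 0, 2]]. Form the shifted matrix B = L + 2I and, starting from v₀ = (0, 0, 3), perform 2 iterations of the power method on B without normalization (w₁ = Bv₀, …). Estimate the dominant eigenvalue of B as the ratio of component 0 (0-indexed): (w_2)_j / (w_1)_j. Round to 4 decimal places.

μ ≈ 13.2857

B = L + 2I has rows (7, 4, 7); (2, 9, 4); (2, 0, 4)
w1 = Bv₀ = (7·0 + 4·0 + 7·3; 2·0 + 9·0 + 4·3; 2·0 + 0·0 + 4·3) = (21, 12, 12)
w2 = Bw1 = (7·21 + 4·12 + 7·12; 2·21 + 9·12 + 4·12; 2·21 + 0·12 + 4·12) = (279, 198, 90)
Ratio: 279/21 = 13.2857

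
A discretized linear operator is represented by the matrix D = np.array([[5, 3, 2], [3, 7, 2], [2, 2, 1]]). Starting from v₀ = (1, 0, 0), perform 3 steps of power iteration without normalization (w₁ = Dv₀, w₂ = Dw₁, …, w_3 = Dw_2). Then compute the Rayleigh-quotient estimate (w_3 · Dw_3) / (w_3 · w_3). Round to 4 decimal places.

10.0209

w1 = Dv₀ = (5, 3, 2)
w2 = Dw1 = (38, 40, 18)
w3 = Dw2 = (346, 430, 174)
Dw3 = (3368, 4396, 1726)
w3·Dw3 = 346·3368 + 430·4396 + 174·1726 = 3355932; w3·w3 = 346·346 + 430·430 + 174·174 = 334892
λ ≈ 3355932/334892 = 10.0209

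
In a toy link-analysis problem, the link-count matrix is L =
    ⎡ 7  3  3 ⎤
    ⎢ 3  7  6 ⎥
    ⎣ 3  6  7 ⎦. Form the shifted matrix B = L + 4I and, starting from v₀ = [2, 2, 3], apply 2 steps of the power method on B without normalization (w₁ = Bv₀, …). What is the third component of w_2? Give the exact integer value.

B = L + 4I has rows (11, 3, 3); (3, 11, 6); (3, 6, 11)
w1 = Bv₀ = (37, 46, 51)
w2 = Bw1 = (698, 923, 948)
Requested component of w2: 948

948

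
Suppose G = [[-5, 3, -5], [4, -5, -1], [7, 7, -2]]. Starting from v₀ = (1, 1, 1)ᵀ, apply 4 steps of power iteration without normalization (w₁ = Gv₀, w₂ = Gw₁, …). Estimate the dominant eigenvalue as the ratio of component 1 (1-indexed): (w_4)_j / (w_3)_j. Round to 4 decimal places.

λ ≈ -1.7920

w1 = Gv₀ = (-7, -2, 12)
w2 = Gw1 = (-31, -30, -87)
w3 = Gw2 = (500, 113, -253)
w4 = Gw3 = (-896, 1688, 4797)
Ratio at component: -896 / 500 = -1.7920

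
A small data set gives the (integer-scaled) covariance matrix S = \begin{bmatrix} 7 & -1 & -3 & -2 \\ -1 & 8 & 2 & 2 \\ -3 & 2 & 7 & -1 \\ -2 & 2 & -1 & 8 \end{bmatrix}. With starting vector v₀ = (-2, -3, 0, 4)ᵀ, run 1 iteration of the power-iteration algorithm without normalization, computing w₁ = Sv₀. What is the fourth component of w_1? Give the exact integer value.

30

w1 = Sv₀ = (-19, -14, -4, 30)
The requested component of w1 is 30.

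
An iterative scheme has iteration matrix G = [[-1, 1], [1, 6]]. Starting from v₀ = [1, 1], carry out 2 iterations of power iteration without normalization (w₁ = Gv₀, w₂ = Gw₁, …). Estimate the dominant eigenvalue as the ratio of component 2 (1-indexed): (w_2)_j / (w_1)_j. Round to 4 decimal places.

λ ≈ 6.0000

w1 = Gv₀ = ((-1)·1 + 1·1; 1·1 + 6·1) = (0, 7)
w2 = Gw1 = ((-1)·0 + 1·7; 1·0 + 6·7) = (7, 42)
Ratio at component: 42 / 7 = 6.0000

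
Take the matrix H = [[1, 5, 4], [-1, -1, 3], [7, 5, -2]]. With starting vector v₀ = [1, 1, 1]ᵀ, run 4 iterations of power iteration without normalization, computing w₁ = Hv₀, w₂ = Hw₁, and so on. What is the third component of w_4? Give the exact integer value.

2305

w1 = Hv₀ = (1·1 + 5·1 + 4·1; (-1)·1 + (-1)·1 + 3·1; 7·1 + 5·1 + (-2)·1) = (10, 1, 10)
w2 = Hw1 = (1·10 + 5·1 + 4·10; (-1)·10 + (-1)·1 + 3·10; 7·10 + 5·1 + (-2)·10) = (55, 19, 55)
w3 = Hw2 = (370, 91, 370)
w4 = Hw3 = (2305, 649, 2305)
The requested component of w4 is 2305.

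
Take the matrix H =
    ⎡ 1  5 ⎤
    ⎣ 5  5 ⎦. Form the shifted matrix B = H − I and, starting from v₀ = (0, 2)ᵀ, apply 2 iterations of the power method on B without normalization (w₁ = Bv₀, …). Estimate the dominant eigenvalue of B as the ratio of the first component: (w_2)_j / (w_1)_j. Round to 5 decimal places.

B = H − I has rows (0, 5); (5, 4)
w1 = Bv₀ = (10, 8)
w2 = Bw1 = (40, 82)
Ratio: 40/10 = 4.00000

4.00000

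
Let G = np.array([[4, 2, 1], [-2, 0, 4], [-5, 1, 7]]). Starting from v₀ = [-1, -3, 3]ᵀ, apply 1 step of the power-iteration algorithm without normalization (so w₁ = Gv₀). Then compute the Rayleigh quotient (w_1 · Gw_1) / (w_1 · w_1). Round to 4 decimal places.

w1 = Gv₀ = (4·(-1) + 2·(-3) + 1·3; (-2)·(-1) + 0·(-3) + 4·3; (-5)·(-1) + 1·(-3) + 7·3) = (-7, 14, 23)
Gw1 = (23, 106, 210)
w1·Gw1 = (-7)·23 + 14·106 + 23·210 = 6153; w1·w1 = (-7)·(-7) + 14·14 + 23·23 = 774
λ ≈ 6153/774 = 7.9496

λ ≈ 7.9496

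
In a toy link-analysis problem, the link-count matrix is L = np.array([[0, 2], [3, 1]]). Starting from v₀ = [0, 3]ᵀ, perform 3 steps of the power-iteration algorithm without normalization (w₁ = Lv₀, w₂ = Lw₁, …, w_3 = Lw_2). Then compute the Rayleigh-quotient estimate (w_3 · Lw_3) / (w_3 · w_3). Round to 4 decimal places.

w1 = Lv₀ = (0·0 + 2·3; 3·0 + 1·3) = (6, 3)
w2 = Lw1 = (0·6 + 2·3; 3·6 + 1·3) = (6, 21)
w3 = Lw2 = (42, 39)
Lw3 = (78, 165)
w3·Lw3 = 42·78 + 39·165 = 9711; w3·w3 = 42·42 + 39·39 = 3285
λ ≈ 9711/3285 = 2.9562

λ ≈ 2.9562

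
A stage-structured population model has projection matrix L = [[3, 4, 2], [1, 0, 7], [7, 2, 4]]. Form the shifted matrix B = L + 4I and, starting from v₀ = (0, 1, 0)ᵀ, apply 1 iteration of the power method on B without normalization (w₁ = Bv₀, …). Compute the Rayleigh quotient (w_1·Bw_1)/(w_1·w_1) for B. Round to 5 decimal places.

μ ≈ 12.00000

B = L + 4I has rows (7, 4, 2); (1, 4, 7); (7, 2, 8)
w1 = Bv₀ = (4, 4, 2)
Bw1 = (48, 34, 52)
w1·Bw1 = 432; w1·w1 = 36; μ ≈ 432/36 = 12.00000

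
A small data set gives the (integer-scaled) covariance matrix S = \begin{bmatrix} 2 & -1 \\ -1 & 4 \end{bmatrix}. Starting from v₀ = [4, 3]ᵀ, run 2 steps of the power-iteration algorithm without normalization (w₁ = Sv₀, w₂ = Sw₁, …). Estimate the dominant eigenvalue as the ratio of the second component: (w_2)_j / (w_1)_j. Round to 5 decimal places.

w1 = Sv₀ = (2·4 + (-1)·3; (-1)·4 + 4·3) = (5, 8)
w2 = Sw1 = (2·5 + (-1)·8; (-1)·5 + 4·8) = (2, 27)
Ratio at component: 27 / 8 = 3.37500

3.37500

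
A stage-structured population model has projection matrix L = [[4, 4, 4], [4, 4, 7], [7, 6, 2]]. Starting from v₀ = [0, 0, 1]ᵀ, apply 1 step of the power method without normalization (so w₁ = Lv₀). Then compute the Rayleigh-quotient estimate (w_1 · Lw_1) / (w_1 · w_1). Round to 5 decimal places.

11.04348

w1 = Lv₀ = (4·0 + 4·0 + 4·1; 4·0 + 4·0 + 7·1; 7·0 + 6·0 + 2·1) = (4, 7, 2)
Lw1 = (52, 58, 74)
w1·Lw1 = 4·52 + 7·58 + 2·74 = 762; w1·w1 = 4·4 + 7·7 + 2·2 = 69
λ ≈ 762/69 = 11.04348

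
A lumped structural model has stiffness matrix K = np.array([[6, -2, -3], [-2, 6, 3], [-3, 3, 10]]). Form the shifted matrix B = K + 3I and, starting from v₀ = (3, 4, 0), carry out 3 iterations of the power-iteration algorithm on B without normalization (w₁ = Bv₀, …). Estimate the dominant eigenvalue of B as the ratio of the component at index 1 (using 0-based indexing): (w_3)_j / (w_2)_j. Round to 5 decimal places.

B = K + 3I has rows (9, -2, -3); (-2, 9, 3); (-3, 3, 13)
w1 = Bv₀ = (9·3 + (-2)·4 + (-3)·0; (-2)·3 + 9·4 + 3·0; (-3)·3 + 3·4 + 13·0) = (19, 30, 3)
w2 = Bw1 = (9·19 + (-2)·30 + (-3)·3; (-2)·19 + 9·30 + 3·3; (-3)·19 + 3·30 + 13·3) = (102, 241, 72)
w3 = Bw2 = (220, 2181, 1353)
Ratio: 2181/241 = 9.04979

μ ≈ 9.04979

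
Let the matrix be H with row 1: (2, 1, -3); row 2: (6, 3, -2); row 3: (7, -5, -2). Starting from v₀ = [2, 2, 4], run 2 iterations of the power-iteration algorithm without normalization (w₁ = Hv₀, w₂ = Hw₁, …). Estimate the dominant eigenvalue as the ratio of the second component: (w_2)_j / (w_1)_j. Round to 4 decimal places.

w1 = Hv₀ = (2·2 + 1·2 + (-3)·4; 6·2 + 3·2 + (-2)·4; 7·2 + (-5)·2 + (-2)·4) = (-6, 10, -4)
w2 = Hw1 = (2·(-6) + 1·10 + (-3)·(-4); 6·(-6) + 3·10 + (-2)·(-4); 7·(-6) + (-5)·10 + (-2)·(-4)) = (10, 2, -84)
Ratio at component: 2 / 10 = 0.2000

0.2000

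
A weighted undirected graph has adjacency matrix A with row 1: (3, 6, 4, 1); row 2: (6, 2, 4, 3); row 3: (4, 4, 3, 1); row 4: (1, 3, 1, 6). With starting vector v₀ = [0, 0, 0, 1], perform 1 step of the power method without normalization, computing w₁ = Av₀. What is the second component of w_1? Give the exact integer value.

w1 = Av₀ = (1, 3, 1, 6)
The requested component of w1 is 3.

3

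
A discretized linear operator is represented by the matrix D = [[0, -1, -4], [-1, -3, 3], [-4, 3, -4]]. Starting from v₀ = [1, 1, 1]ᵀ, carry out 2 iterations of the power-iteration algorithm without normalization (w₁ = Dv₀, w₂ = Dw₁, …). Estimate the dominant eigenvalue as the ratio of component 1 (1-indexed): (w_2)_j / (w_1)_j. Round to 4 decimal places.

-4.2000

w1 = Dv₀ = (-5, -1, -5)
w2 = Dw1 = (21, -7, 37)
Ratio at component: 21 / -5 = -4.2000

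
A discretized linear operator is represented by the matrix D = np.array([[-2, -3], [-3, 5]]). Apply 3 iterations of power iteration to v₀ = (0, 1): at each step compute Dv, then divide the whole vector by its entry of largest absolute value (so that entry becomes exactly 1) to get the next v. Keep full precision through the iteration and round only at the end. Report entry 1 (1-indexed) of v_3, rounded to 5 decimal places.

-0.42640

Dv0 = (-3.000000, 5.000000); divide by 5.000000 → v1 = (-0.600000, 1.000000)
Dv1 = (-1.800000, 6.800000); divide by 6.800000 → v2 = (-0.264706, 1.000000)
Dv2 = (-2.470588, 5.794118); divide by 5.794118 → v3 = (-0.426396, 1.000000)
Requested entry of v3: -84/197 = -0.42640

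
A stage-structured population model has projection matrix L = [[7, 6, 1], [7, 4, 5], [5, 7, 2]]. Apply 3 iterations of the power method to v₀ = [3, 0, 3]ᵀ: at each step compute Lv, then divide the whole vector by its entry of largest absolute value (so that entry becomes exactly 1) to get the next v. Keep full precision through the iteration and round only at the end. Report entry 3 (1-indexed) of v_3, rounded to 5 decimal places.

0.87814

Lv0 = (24.000000, 36.000000, 21.000000); divide by 36.000000 → v1 = (0.666667, 1.000000, 0.583333)
Lv1 = (11.250000, 11.583333, 11.500000); divide by 11.583333 → v2 = (0.971223, 1.000000, 0.992806)
Lv2 = (13.791367, 15.762590, 13.841727); divide by 15.762590 → v3 = (0.874943, 1.000000, 0.878138)
Requested entry of v3: 5772/6573 = 0.87814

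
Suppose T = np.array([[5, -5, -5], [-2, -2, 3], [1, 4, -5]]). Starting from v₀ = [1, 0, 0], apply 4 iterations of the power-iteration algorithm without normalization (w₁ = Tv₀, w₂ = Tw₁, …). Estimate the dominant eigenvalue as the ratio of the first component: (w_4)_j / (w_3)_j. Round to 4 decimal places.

5.4878

w1 = Tv₀ = (5·1 + (-5)·0 + (-5)·0; (-2)·1 + (-2)·0 + 3·0; 1·1 + 4·0 + (-5)·0) = (5, -2, 1)
w2 = Tw1 = (5·5 + (-5)·(-2) + (-5)·1; (-2)·5 + (-2)·(-2) + 3·1; 1·5 + 4·(-2) + (-5)·1) = (30, -3, -8)
w3 = Tw2 = (205, -78, 58)
w4 = Tw3 = (1125, -80, -397)
Ratio at component: 1125 / 205 = 5.4878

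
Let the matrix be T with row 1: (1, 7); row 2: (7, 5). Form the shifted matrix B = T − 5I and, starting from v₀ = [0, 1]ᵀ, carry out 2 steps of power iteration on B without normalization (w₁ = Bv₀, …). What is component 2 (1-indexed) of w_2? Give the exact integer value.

B = T − 5I has rows (-4, 7); (7, 0)
w1 = Bv₀ = (7, 0)
w2 = Bw1 = (-28, 49)
Requested component of w2: 49

49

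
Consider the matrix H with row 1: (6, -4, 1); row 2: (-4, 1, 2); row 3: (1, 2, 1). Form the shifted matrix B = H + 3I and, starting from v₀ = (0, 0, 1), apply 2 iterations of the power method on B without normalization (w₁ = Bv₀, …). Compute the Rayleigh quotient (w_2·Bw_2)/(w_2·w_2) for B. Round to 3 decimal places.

5.415

B = H + 3I has rows (9, -4, 1); (-4, 4, 2); (1, 2, 4)
w1 = Bv₀ = (9·0 + (-4)·0 + 1·1; (-4)·0 + 4·0 + 2·1; 1·0 + 2·0 + 4·1) = (1, 2, 4)
w2 = Bw1 = (9·1 + (-4)·2 + 1·4; (-4)·1 + 4·2 + 2·4; 1·1 + 2·2 + 4·4) = (5, 12, 21)
Bw2 = (18, 70, 113)
w2·Bw2 = 3303; w2·w2 = 610; μ ≈ 3303/610 = 5.415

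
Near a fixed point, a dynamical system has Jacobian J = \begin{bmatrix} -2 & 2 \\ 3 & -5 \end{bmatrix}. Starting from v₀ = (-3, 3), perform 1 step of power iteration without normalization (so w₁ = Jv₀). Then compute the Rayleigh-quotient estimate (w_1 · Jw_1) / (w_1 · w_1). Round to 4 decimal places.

w1 = Jv₀ = ((-2)·(-3) + 2·3; 3·(-3) + (-5)·3) = (12, -24)
Jw1 = (-72, 156)
w1·Jw1 = 12·(-72) + (-24)·156 = -4608; w1·w1 = 12·12 + (-24)·(-24) = 720
λ ≈ -4608/720 = -6.4000

λ ≈ -6.4000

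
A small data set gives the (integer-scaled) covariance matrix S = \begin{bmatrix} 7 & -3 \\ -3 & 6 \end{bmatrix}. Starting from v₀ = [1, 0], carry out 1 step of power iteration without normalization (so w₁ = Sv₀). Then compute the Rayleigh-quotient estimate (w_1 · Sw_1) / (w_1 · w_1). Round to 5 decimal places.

9.01724

w1 = Sv₀ = (7, -3)
Sw1 = (58, -39)
w1·Sw1 = 7·58 + (-3)·(-39) = 523; w1·w1 = 7·7 + (-3)·(-3) = 58
λ ≈ 523/58 = 9.01724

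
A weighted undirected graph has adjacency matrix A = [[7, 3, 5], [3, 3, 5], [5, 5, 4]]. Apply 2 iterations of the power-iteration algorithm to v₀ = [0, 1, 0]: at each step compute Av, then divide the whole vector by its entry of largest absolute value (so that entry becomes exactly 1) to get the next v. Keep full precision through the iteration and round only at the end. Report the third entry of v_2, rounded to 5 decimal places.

0.90909

Av0 = (3.000000, 3.000000, 5.000000); divide by 5.000000 → v1 = (0.600000, 0.600000, 1.000000)
Av1 = (11.000000, 8.600000, 10.000000); divide by 11.000000 → v2 = (1.000000, 0.781818, 0.909091)
Requested entry of v2: 50/55 = 0.90909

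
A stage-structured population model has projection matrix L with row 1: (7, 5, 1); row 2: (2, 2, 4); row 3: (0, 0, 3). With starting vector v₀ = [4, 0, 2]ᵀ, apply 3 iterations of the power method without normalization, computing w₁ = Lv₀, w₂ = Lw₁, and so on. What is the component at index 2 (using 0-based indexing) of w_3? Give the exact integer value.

54

w1 = Lv₀ = (7·4 + 5·0 + 1·2; 2·4 + 2·0 + 4·2; 0·4 + 0·0 + 3·2) = (30, 16, 6)
w2 = Lw1 = (7·30 + 5·16 + 1·6; 2·30 + 2·16 + 4·6; 0·30 + 0·16 + 3·6) = (296, 116, 18)
w3 = Lw2 = (2670, 896, 54)
The requested component of w3 is 54.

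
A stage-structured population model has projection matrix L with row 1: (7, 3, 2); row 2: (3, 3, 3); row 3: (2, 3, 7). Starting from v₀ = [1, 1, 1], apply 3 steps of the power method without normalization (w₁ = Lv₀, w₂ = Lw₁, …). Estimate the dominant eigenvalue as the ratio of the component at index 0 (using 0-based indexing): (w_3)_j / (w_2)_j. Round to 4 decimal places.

w1 = Lv₀ = (7·1 + 3·1 + 2·1; 3·1 + 3·1 + 3·1; 2·1 + 3·1 + 7·1) = (12, 9, 12)
w2 = Lw1 = (7·12 + 3·9 + 2·12; 3·12 + 3·9 + 3·12; 2·12 + 3·9 + 7·12) = (135, 99, 135)
w3 = Lw2 = (1512, 1107, 1512)
Ratio at component: 1512 / 135 = 11.2000

λ ≈ 11.2000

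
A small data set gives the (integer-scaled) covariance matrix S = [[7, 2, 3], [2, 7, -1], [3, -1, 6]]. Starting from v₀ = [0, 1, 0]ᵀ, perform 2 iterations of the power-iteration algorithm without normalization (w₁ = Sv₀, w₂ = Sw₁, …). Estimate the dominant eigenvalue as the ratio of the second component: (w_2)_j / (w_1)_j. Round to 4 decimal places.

7.7143

w1 = Sv₀ = (2, 7, -1)
w2 = Sw1 = (25, 54, -7)
Ratio at component: 54 / 7 = 7.7143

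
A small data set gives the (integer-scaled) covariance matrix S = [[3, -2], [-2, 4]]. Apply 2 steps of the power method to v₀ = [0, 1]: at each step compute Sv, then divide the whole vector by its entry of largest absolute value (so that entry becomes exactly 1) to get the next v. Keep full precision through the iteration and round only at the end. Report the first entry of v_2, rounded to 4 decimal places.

-0.7000

Sv0 = (-2.00000, 4.00000); divide by 4.00000 → v1 = (-0.50000, 1.00000)
Sv1 = (-3.50000, 5.00000); divide by 5.00000 → v2 = (-0.70000, 1.00000)
Requested entry of v2: -14/20 = -0.7000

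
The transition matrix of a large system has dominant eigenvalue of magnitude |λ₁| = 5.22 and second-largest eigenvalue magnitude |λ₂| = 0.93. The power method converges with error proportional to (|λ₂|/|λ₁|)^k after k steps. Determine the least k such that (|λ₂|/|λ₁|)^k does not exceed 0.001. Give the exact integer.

5

|λ₂/λ₁| = 0.93/5.22 = 0.17816
Need k ≥ ln(0.001) / ln(0.17816) = -6.9078 / -1.7251 ≈ 4.004
Smallest integer k satisfying the bound: 5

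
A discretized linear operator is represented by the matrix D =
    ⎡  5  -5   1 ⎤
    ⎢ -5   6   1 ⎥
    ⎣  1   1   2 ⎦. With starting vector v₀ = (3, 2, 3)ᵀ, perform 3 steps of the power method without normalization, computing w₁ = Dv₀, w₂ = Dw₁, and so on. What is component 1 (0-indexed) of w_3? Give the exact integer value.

w1 = Dv₀ = (5·3 + (-5)·2 + 1·3; (-5)·3 + 6·2 + 1·3; 1·3 + 1·2 + 2·3) = (8, 0, 11)
w2 = Dw1 = (5·8 + (-5)·0 + 1·11; (-5)·8 + 6·0 + 1·11; 1·8 + 1·0 + 2·11) = (51, -29, 30)
w3 = Dw2 = (430, -399, 82)
The requested component of w3 is -399.

-399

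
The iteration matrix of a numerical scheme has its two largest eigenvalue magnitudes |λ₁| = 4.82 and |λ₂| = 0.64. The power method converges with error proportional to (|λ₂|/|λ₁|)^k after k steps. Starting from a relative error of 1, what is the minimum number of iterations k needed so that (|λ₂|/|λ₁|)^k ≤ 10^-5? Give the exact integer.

|λ₂/λ₁| = 0.64/4.82 = 0.13278
Need k ≥ ln(10^-5) / ln(0.13278) = -11.5129 / -2.0191 ≈ 5.702
Smallest integer k satisfying the bound: 6

6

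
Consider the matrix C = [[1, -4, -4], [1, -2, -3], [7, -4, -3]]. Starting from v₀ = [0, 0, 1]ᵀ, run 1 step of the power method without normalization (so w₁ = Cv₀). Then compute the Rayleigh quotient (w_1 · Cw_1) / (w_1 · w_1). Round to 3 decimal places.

λ ≈ -2.706

w1 = Cv₀ = (1·0 + (-4)·0 + (-4)·1; 1·0 + (-2)·0 + (-3)·1; 7·0 + (-4)·0 + (-3)·1) = (-4, -3, -3)
Cw1 = (20, 11, -7)
w1·Cw1 = (-4)·20 + (-3)·11 + (-3)·(-7) = -92; w1·w1 = (-4)·(-4) + (-3)·(-3) + (-3)·(-3) = 34
λ ≈ -92/34 = -2.706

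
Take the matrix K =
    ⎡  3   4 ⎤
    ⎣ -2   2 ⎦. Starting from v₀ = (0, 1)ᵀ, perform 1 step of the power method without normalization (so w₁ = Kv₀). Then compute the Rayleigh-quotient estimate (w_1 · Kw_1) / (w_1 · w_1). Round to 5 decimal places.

3.60000

w1 = Kv₀ = (3·0 + 4·1; (-2)·0 + 2·1) = (4, 2)
Kw1 = (20, -4)
w1·Kw1 = 4·20 + 2·(-4) = 72; w1·w1 = 4·4 + 2·2 = 20
λ ≈ 72/20 = 3.60000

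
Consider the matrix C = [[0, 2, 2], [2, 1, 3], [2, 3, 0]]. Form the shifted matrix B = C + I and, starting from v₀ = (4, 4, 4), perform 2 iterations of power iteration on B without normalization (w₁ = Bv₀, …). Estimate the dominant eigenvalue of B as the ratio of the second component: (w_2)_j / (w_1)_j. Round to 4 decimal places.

μ ≈ 6.0000

B = C + I has rows (1, 2, 2); (2, 2, 3); (2, 3, 1)
w1 = Bv₀ = (20, 28, 24)
w2 = Bw1 = (124, 168, 148)
Ratio: 168/28 = 6.0000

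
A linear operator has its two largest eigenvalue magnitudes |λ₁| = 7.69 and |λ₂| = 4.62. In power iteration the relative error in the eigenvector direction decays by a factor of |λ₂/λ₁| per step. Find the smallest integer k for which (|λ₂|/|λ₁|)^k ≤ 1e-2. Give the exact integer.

|λ₂/λ₁| = 4.62/7.69 = 0.60078
Need k ≥ ln(1e-2) / ln(0.60078) = -4.6052 / -0.5095 ≈ 9.038
Smallest integer k satisfying the bound: 10

10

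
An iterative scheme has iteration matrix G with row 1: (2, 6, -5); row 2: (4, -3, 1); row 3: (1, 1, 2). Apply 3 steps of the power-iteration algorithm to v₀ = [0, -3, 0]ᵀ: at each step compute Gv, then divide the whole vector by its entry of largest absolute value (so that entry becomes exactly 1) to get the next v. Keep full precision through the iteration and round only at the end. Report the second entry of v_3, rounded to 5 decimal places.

Gv0 = (-18.000000, 9.000000, -3.000000); divide by -18.000000 → v1 = (1.000000, -0.500000, 0.166667)
Gv1 = (-1.833333, 5.666667, 0.833333); divide by 5.666667 → v2 = (-0.323529, 1.000000, 0.147059)
Gv2 = (4.617647, -4.147059, 0.970588); divide by 4.617647 → v3 = (1.000000, -0.898089, 0.210191)
Requested entry of v3: 423/-471 = -0.89809

-0.89809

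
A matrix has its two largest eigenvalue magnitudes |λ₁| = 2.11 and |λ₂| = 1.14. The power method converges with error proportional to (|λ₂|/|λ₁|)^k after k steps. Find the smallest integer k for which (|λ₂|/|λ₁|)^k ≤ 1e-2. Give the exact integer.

8

|λ₂/λ₁| = 1.14/2.11 = 0.54028
Need k ≥ ln(1e-2) / ln(0.54028) = -4.6052 / -0.6157 ≈ 7.480
Smallest integer k satisfying the bound: 8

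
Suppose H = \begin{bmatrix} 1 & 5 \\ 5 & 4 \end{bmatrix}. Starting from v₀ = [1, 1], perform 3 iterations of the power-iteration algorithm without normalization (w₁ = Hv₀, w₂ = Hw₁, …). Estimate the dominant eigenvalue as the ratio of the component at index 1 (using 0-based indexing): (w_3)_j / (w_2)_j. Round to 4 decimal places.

7.8636

w1 = Hv₀ = (1·1 + 5·1; 5·1 + 4·1) = (6, 9)
w2 = Hw1 = (1·6 + 5·9; 5·6 + 4·9) = (51, 66)
w3 = Hw2 = (381, 519)
Ratio at component: 519 / 66 = 7.8636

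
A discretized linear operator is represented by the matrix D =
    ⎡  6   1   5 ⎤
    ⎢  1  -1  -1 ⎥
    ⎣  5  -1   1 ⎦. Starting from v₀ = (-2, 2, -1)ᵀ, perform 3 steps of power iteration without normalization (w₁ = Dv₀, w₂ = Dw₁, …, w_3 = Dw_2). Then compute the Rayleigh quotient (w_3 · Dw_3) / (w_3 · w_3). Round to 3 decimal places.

w1 = Dv₀ = (-15, -3, -13)
w2 = Dw1 = (-158, 1, -85)
w3 = Dw2 = (-1372, -74, -876)
Dw3 = (-12686, -422, -7662)
w3·Dw3 = (-1372)·(-12686) + (-74)·(-422) + (-876)·(-7662) = 24148332; w3·w3 = (-1372)·(-1372) + (-74)·(-74) + (-876)·(-876) = 2655236
λ ≈ 24148332/2655236 = 9.095

λ ≈ 9.095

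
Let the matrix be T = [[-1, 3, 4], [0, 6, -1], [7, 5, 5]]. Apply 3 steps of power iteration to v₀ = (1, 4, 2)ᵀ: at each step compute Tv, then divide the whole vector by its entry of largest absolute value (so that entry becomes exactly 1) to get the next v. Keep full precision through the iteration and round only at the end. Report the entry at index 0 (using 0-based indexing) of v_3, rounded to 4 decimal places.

Tv0 = (19.00000, 22.00000, 37.00000); divide by 37.00000 → v1 = (0.51351, 0.59459, 1.00000)
Tv1 = (5.27027, 2.56757, 11.56757); divide by 11.56757 → v2 = (0.45561, 0.22196, 1.00000)
Tv2 = (4.21028, 0.33178, 9.29907); divide by 9.29907 → v3 = (0.45276, 0.03568, 1.00000)
Requested entry of v3: 1802/3980 = 0.4528

0.4528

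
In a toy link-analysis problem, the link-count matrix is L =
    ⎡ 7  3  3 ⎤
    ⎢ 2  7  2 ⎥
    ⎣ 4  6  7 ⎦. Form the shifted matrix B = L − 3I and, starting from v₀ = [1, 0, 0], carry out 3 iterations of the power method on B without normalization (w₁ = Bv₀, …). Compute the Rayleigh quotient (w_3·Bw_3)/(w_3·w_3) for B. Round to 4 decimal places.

B = L − 3I has rows (4, 3, 3); (2, 4, 2); (4, 6, 4)
w1 = Bv₀ = (4, 2, 4)
w2 = Bw1 = (34, 24, 44)
w3 = Bw2 = (340, 252, 456)
Bw3 = (3484, 2600, 4696)
w3·Bw3 = 3981136; w3·w3 = 387040; μ ≈ 3981136/387040 = 10.2861

10.2861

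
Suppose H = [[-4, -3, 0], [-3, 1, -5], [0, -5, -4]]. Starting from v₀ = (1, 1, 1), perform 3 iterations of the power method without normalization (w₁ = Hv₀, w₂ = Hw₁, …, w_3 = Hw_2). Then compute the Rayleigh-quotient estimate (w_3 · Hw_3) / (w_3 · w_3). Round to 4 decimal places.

λ ≈ -7.8400

w1 = Hv₀ = (-7, -7, -9)
w2 = Hw1 = (49, 59, 71)
w3 = Hw2 = (-373, -443, -579)
Hw3 = (2821, 3571, 4531)
w3·Hw3 = (-373)·2821 + (-443)·3571 + (-579)·4531 = -5257635; w3·w3 = (-373)·(-373) + (-443)·(-443) + (-579)·(-579) = 670619
λ ≈ -5257635/670619 = -7.8400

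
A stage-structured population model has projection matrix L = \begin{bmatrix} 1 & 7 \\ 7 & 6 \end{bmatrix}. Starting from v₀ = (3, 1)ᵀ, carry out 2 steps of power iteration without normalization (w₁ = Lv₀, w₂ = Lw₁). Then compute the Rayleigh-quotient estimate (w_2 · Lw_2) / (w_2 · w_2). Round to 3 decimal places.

w1 = Lv₀ = (10, 27)
w2 = Lw1 = (199, 232)
Lw2 = (1823, 2785)
w2·Lw2 = 199·1823 + 232·2785 = 1008897; w2·w2 = 199·199 + 232·232 = 93425
λ ≈ 1008897/93425 = 10.799

10.799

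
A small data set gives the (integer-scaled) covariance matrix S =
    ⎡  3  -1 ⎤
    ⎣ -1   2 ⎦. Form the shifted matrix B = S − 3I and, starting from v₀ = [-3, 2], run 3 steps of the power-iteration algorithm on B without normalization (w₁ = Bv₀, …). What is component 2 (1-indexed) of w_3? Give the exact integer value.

0

B = S − 3I has rows (0, -1); (-1, -1)
w1 = Bv₀ = (0·(-3) + (-1)·2; (-1)·(-3) + (-1)·2) = (-2, 1)
w2 = Bw1 = (0·(-2) + (-1)·1; (-1)·(-2) + (-1)·1) = (-1, 1)
w3 = Bw2 = (-1, 0)
Requested component of w3: 0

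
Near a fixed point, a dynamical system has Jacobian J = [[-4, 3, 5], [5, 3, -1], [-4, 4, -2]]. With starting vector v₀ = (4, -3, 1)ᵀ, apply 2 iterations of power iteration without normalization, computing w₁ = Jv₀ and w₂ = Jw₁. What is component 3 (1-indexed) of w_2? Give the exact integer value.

w1 = Jv₀ = ((-4)·4 + 3·(-3) + 5·1; 5·4 + 3·(-3) + (-1)·1; (-4)·4 + 4·(-3) + (-2)·1) = (-20, 10, -30)
w2 = Jw1 = ((-4)·(-20) + 3·10 + 5·(-30); 5·(-20) + 3·10 + (-1)·(-30); (-4)·(-20) + 4·10 + (-2)·(-30)) = (-40, -40, 180)
The requested component of w2 is 180.

180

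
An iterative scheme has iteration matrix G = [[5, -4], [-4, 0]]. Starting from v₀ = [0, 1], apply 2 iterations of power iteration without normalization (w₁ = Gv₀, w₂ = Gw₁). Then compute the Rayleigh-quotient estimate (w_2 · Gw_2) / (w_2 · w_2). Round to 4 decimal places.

λ ≈ 6.9512

w1 = Gv₀ = (-4, 0)
w2 = Gw1 = (-20, 16)
Gw2 = (-164, 80)
w2·Gw2 = (-20)·(-164) + 16·80 = 4560; w2·w2 = (-20)·(-20) + 16·16 = 656
λ ≈ 4560/656 = 6.9512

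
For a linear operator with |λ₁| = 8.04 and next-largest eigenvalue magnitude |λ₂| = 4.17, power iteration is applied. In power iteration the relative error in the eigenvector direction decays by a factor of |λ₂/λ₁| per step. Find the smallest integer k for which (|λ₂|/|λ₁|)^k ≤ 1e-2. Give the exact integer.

|λ₂/λ₁| = 4.17/8.04 = 0.51866
Need k ≥ ln(1e-2) / ln(0.51866) = -4.6052 / -0.6565 ≈ 7.015
Smallest integer k satisfying the bound: 8

8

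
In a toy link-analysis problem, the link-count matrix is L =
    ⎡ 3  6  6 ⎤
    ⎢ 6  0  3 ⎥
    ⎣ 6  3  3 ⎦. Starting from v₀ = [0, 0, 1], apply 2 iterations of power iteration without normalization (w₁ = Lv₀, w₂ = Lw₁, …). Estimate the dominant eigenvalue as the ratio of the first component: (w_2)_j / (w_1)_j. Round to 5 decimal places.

w1 = Lv₀ = (6, 3, 3)
w2 = Lw1 = (54, 45, 54)
Ratio at component: 54 / 6 = 9.00000

λ ≈ 9.00000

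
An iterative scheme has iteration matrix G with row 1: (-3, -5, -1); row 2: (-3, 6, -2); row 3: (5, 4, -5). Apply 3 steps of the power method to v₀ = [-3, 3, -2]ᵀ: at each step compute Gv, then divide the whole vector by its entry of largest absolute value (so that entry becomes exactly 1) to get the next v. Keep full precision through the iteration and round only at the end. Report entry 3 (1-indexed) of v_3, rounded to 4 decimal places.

-0.2535

Gv0 = (-4.00000, 31.00000, 7.00000); divide by 31.00000 → v1 = (-0.12903, 1.00000, 0.22581)
Gv1 = (-4.83871, 5.93548, 2.22581); divide by 5.93548 → v2 = (-0.81522, 1.00000, 0.37500)
Gv2 = (-2.92935, 7.69565, -1.95109); divide by 7.69565 → v3 = (-0.38065, 1.00000, -0.25353)
Requested entry of v3: -359/1416 = -0.2535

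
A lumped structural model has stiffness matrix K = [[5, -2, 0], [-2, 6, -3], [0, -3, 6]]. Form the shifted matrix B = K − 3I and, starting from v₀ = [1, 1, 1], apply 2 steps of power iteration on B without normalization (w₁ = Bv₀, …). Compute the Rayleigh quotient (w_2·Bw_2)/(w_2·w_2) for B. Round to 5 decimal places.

B = K − 3I has rows (2, -2, 0); (-2, 3, -3); (0, -3, 3)
w1 = Bv₀ = (2·1 + (-2)·1 + 0·1; (-2)·1 + 3·1 + (-3)·1; 0·1 + (-3)·1 + 3·1) = (0, -2, 0)
w2 = Bw1 = (2·0 + (-2)·(-2) + 0·0; (-2)·0 + 3·(-2) + (-3)·0; 0·0 + (-3)·(-2) + 3·0) = (4, -6, 6)
Bw2 = (20, -44, 36)
w2·Bw2 = 560; w2·w2 = 88; μ ≈ 560/88 = 6.36364

μ ≈ 6.36364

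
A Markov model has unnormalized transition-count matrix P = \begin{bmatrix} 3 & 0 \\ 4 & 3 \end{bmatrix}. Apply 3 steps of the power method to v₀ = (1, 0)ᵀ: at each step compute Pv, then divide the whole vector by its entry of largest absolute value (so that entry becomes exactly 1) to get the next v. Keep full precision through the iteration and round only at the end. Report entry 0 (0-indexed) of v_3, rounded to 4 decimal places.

Pv0 = (3.00000, 4.00000); divide by 4.00000 → v1 = (0.75000, 1.00000)
Pv1 = (2.25000, 6.00000); divide by 6.00000 → v2 = (0.37500, 1.00000)
Pv2 = (1.12500, 4.50000); divide by 4.50000 → v3 = (0.25000, 1.00000)
Requested entry of v3: 27/108 = 0.2500

0.2500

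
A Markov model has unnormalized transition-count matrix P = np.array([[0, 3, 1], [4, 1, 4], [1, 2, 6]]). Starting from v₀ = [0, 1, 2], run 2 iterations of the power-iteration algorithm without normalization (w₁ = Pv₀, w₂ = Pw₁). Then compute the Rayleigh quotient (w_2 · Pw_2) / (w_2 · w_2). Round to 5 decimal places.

λ ≈ 8.04019

w1 = Pv₀ = (0·0 + 3·1 + 1·2; 4·0 + 1·1 + 4·2; 1·0 + 2·1 + 6·2) = (5, 9, 14)
w2 = Pw1 = (0·5 + 3·9 + 1·14; 4·5 + 1·9 + 4·14; 1·5 + 2·9 + 6·14) = (41, 85, 107)
Pw2 = (362, 677, 853)
w2·Pw2 = 41·362 + 85·677 + 107·853 = 163658; w2·w2 = 41·41 + 85·85 + 107·107 = 20355
λ ≈ 163658/20355 = 8.04019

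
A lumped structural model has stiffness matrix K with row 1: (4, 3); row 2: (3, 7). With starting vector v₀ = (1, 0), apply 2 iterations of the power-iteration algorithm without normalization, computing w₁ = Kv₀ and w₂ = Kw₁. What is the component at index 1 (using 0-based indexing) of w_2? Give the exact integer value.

33

w1 = Kv₀ = (4, 3)
w2 = Kw1 = (25, 33)
The requested component of w2 is 33.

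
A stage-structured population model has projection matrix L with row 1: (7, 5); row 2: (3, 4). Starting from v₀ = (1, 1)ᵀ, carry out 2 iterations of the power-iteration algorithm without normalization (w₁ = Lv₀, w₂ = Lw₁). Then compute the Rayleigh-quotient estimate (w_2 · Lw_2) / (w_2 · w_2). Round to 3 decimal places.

λ ≈ 9.664

w1 = Lv₀ = (7·1 + 5·1; 3·1 + 4·1) = (12, 7)
w2 = Lw1 = (7·12 + 5·7; 3·12 + 4·7) = (119, 64)
Lw2 = (1153, 613)
w2·Lw2 = 119·1153 + 64·613 = 176439; w2·w2 = 119·119 + 64·64 = 18257
λ ≈ 176439/18257 = 9.664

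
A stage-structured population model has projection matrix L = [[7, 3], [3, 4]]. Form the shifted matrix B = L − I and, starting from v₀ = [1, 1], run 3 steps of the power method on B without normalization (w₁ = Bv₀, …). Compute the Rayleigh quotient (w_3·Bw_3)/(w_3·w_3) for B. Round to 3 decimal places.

7.854

B = L − I has rows (6, 3); (3, 3)
w1 = Bv₀ = (9, 6)
w2 = Bw1 = (72, 45)
w3 = Bw2 = (567, 351)
Bw3 = (4455, 2754)
w3·Bw3 = 3492639; w3·w3 = 444690; μ ≈ 3492639/444690 = 7.854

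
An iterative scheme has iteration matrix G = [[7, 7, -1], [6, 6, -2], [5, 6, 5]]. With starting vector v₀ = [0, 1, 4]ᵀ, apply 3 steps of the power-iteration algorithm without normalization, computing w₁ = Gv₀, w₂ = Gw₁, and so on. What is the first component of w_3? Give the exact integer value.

-588

w1 = Gv₀ = (7·0 + 7·1 + (-1)·4; 6·0 + 6·1 + (-2)·4; 5·0 + 6·1 + 5·4) = (3, -2, 26)
w2 = Gw1 = (7·3 + 7·(-2) + (-1)·26; 6·3 + 6·(-2) + (-2)·26; 5·3 + 6·(-2) + 5·26) = (-19, -46, 133)
w3 = Gw2 = (-588, -656, 294)
The requested component of w3 is -588.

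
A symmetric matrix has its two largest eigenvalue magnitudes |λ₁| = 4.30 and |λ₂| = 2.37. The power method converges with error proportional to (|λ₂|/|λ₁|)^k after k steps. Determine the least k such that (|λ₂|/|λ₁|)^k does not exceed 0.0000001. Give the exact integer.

|λ₂/λ₁| = 2.37/4.30 = 0.55116
Need k ≥ ln(0.0000001) / ln(0.55116) = -16.1181 / -0.5957 ≈ 27.056
Smallest integer k satisfying the bound: 28

28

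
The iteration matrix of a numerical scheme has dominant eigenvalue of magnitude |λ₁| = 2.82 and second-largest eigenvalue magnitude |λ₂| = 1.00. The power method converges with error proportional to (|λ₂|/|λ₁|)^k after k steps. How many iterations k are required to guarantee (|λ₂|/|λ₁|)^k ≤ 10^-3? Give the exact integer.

|λ₂/λ₁| = 1.00/2.82 = 0.35461
Need k ≥ ln(10^-3) / ln(0.35461) = -6.9078 / -1.0367 ≈ 6.663
Smallest integer k satisfying the bound: 7

7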